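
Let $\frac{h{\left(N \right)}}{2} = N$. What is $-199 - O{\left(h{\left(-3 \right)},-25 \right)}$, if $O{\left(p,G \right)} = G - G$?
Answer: $-199$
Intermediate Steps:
$h{\left(N \right)} = 2 N$
$O{\left(p,G \right)} = 0$
$-199 - O{\left(h{\left(-3 \right)},-25 \right)} = -199 - 0 = -199 + 0 = -199$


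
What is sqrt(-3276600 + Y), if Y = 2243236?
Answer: 2*I*sqrt(258341) ≈ 1016.5*I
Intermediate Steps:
sqrt(-3276600 + Y) = sqrt(-3276600 + 2243236) = sqrt(-1033364) = 2*I*sqrt(258341)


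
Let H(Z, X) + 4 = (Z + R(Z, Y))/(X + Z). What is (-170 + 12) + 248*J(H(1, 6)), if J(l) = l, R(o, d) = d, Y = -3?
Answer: -8546/7 ≈ -1220.9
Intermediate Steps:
H(Z, X) = -4 + (-3 + Z)/(X + Z) (H(Z, X) = -4 + (Z - 3)/(X + Z) = -4 + (-3 + Z)/(X + Z))
(-170 + 12) + 248*J(H(1, 6)) = (-170 + 12) + 248*((-3 - 4*6 - 3*1)/(6 + 1)) = -158 + 248*((-3 - 24 - 3)/7) = -158 + 248*((⅐)*(-30)) = -158 + 248*(-30/7) = -158 - 7440/7 = -8546/7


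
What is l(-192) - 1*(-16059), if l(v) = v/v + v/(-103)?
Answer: 1654372/103 ≈ 16062.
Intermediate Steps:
l(v) = 1 - v/103 (l(v) = 1 + v*(-1/103) = 1 - v/103)
l(-192) - 1*(-16059) = (1 - 1/103*(-192)) - 1*(-16059) = (1 + 192/103) + 16059 = 295/103 + 16059 = 1654372/103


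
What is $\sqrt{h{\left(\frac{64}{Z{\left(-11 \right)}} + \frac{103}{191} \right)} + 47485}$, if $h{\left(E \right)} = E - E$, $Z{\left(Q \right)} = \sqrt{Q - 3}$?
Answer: $\sqrt{47485} \approx 217.91$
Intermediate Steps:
$Z{\left(Q \right)} = \sqrt{-3 + Q}$
$h{\left(E \right)} = 0$
$\sqrt{h{\left(\frac{64}{Z{\left(-11 \right)}} + \frac{103}{191} \right)} + 47485} = \sqrt{0 + 47485} = \sqrt{47485}$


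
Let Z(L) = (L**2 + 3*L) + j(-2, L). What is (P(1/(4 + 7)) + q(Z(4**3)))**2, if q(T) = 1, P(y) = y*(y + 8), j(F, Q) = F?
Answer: 44100/14641 ≈ 3.0121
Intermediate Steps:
P(y) = y*(8 + y)
Z(L) = -2 + L**2 + 3*L (Z(L) = (L**2 + 3*L) - 2 = -2 + L**2 + 3*L)
(P(1/(4 + 7)) + q(Z(4**3)))**2 = ((8 + 1/(4 + 7))/(4 + 7) + 1)**2 = ((8 + 1/11)/11 + 1)**2 = ((1/11)*(89/11) + 1)**2 = (89/121 + 1)**2 = (210/121)**2 = 44100/14641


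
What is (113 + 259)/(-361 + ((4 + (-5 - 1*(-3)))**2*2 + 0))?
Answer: -372/353 ≈ -1.0538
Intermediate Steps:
(113 + 259)/(-361 + ((4 + (-5 - 1*(-3)))**2*2 + 0)) = 372/(-361 + ((4 + (-5 + 3))**2*2 + 0)) = 372/(-361 + ((4 - 2)**2*2 + 0)) = 372/(-361 + (2**2*2 + 0)) = 372/(-361 + (4*2 + 0)) = 372/(-361 + (8 + 0)) = 372/(-361 + 8) = 372/(-353) = 372*(-1/353) = -372/353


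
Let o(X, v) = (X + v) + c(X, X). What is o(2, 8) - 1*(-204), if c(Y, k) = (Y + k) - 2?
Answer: 216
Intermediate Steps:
c(Y, k) = -2 + Y + k
o(X, v) = -2 + v + 3*X (o(X, v) = (X + v) + (-2 + X + X) = (X + v) + (-2 + 2*X) = -2 + v + 3*X)
o(2, 8) - 1*(-204) = (-2 + 8 + 3*2) - 1*(-204) = (-2 + 8 + 6) + 204 = 12 + 204 = 216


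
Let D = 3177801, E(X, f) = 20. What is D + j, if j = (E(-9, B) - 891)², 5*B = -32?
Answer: 3936442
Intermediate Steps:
B = -32/5 (B = (⅕)*(-32) = -32/5 ≈ -6.4000)
j = 758641 (j = (20 - 891)² = (-871)² = 758641)
D + j = 3177801 + 758641 = 3936442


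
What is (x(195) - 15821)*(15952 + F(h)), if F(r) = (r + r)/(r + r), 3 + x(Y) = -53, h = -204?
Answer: -253285781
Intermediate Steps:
x(Y) = -56 (x(Y) = -3 - 53 = -56)
F(r) = 1 (F(r) = (2*r)/((2*r)) = (2*r)*(1/(2*r)) = 1)
(x(195) - 15821)*(15952 + F(h)) = (-56 - 15821)*(15952 + 1) = -15877*15953 = -253285781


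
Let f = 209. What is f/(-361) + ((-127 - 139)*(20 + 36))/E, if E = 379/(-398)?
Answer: 112639383/7201 ≈ 15642.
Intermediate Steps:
E = -379/398 (E = 379*(-1/398) = -379/398 ≈ -0.95226)
f/(-361) + ((-127 - 139)*(20 + 36))/E = 209/(-361) + ((-127 - 139)*(20 + 36))/(-379/398) = 209*(-1/361) - 266*56*(-398/379) = -11/19 - 14896*(-398/379) = -11/19 + 5928608/379 = 112639383/7201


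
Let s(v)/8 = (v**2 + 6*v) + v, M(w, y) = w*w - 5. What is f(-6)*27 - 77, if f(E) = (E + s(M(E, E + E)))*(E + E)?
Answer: -3051509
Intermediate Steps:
M(w, y) = -5 + w**2 (M(w, y) = w**2 - 5 = -5 + w**2)
s(v) = 8*v**2 + 56*v (s(v) = 8*((v**2 + 6*v) + v) = 8*(v**2 + 7*v) = 8*v**2 + 56*v)
f(E) = 2*E*(E + 8*(-5 + E**2)*(2 + E**2)) (f(E) = (E + 8*(-5 + E**2)*(7 + (-5 + E**2)))*(E + E) = (E + 8*(-5 + E**2)*(2 + E**2))*(2*E) = 2*E*(E + 8*(-5 + E**2)*(2 + E**2)))
f(-6)*27 - 77 = (2*(-6)*(-6 + 8*(-5 + (-6)**2)*(2 + (-6)**2)))*27 - 77 = (2*(-6)*(-6 + 8*(-5 + 36)*(2 + 36)))*27 - 77 = (2*(-6)*(-6 + 8*31*38))*27 - 77 = (2*(-6)*(-6 + 9424))*27 - 77 = (2*(-6)*9418)*27 - 77 = -113016*27 - 77 = -3051432 - 77 = -3051509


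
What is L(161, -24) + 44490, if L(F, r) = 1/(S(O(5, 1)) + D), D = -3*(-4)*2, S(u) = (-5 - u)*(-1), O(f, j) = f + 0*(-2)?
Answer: 1512661/34 ≈ 44490.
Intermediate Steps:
O(f, j) = f (O(f, j) = f + 0 = f)
S(u) = 5 + u
D = 24 (D = 12*2 = 24)
L(F, r) = 1/34 (L(F, r) = 1/((5 + 5) + 24) = 1/(10 + 24) = 1/34)
L(161, -24) + 44490 = 1/34 + 44490 = 1512661/34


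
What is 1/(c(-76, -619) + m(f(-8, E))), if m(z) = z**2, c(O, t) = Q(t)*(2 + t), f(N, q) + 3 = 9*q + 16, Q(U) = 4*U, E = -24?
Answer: 1/1568901 ≈ 6.3739e-7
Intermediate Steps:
f(N, q) = 13 + 9*q (f(N, q) = -3 + (9*q + 16) = -3 + (16 + 9*q) = 13 + 9*q)
c(O, t) = 4*t*(2 + t) (c(O, t) = (4*t)*(2 + t) = 4*t*(2 + t))
1/(c(-76, -619) + m(f(-8, E))) = 1/(4*(-619)*(2 - 619) + (13 + 9*(-24))**2) = 1/(4*(-619)*(-617) + (13 - 216)**2) = 1/(1527692 + (-203)**2) = 1/(1527692 + 41209) = 1/1568901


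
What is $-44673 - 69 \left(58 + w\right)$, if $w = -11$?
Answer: $-47916$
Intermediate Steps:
$-44673 - 69 \left(58 + w\right) = -44673 - 69 \left(58 - 11\right) = -44673 - 69 \cdot 47 = -44673 - 3243 = -47916$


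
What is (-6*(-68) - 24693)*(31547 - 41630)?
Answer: 244865655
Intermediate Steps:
(-6*(-68) - 24693)*(31547 - 41630) = (408 - 24693)*(-10083) = -24285*(-10083) = 244865655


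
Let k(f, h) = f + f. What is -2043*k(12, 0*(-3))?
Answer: -49032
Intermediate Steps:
k(f, h) = 2*f
-2043*k(12, 0*(-3)) = -4086*12 = -2043*24 = -49032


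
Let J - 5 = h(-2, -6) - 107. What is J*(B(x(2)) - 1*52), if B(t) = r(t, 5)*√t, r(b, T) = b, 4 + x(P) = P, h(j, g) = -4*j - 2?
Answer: 4992 + 192*I*√2 ≈ 4992.0 + 271.53*I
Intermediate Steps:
h(j, g) = -2 - 4*j
x(P) = -4 + P
J = -96 (J = 5 + ((-2 - 4*(-2)) - 107) = 5 + ((-2 + 8) - 107) = 5 + (6 - 107) = 5 - 101 = -96)
B(t) = t^(3/2) (B(t) = t*√t = t^(3/2))
J*(B(x(2)) - 1*52) = -96*((-4 + 2)^(3/2) - 1*52) = -96*((-2)^(3/2) - 52) = -96*(-2*I*√2 - 52) = -96*(-52 - 2*I*√2) = 4992 + 192*I*√2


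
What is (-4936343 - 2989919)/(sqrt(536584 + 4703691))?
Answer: -7926262*sqrt(209611)/1048055 ≈ -3462.5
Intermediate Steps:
(-4936343 - 2989919)/(sqrt(536584 + 4703691)) = -7926262*sqrt(209611)/1048055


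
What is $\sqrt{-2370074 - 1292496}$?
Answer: $i \sqrt{3662570} \approx 1913.8 i$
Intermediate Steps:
$\sqrt{-2370074 - 1292496} = \sqrt{-3662570} = i \sqrt{3662570}$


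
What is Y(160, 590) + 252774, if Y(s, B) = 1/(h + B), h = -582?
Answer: 2022193/8 ≈ 2.5277e+5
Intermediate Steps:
Y(s, B) = 1/(-582 + B)
Y(160, 590) + 252774 = 1/(-582 + 590) + 252774 = 1/8 + 252774 = ⅛ + 252774 = 2022193/8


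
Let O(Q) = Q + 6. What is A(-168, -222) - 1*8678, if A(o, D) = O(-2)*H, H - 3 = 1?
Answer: -8662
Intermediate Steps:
H = 4 (H = 3 + 1 = 4)
O(Q) = 6 + Q
A(o, D) = 16 (A(o, D) = (6 - 2)*4 = 4*4 = 16)
A(-168, -222) - 1*8678 = 16 - 1*8678 = 16 - 8678 = -8662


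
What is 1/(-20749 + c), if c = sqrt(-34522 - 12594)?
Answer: -20749/430568117 - 2*I*sqrt(11779)/430568117 ≈ -4.819e-5 - 5.0413e-7*I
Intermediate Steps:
c = 2*I*sqrt(11779) (c = sqrt(-47116) = 2*I*sqrt(11779) ≈ 217.06*I)
1/(-20749 + c) = 1/(-20749 + 2*I*sqrt(11779))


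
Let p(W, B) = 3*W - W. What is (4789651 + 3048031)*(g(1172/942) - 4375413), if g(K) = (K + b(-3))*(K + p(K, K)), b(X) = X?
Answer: -2535875346977638906/73947 ≈ -3.4293e+13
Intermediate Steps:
p(W, B) = 2*W
g(K) = 3*K*(-3 + K) (g(K) = (K - 3)*(K + 2*K) = (-3 + K)*(3*K) = 3*K*(-3 + K))
(4789651 + 3048031)*(g(1172/942) - 4375413) = (4789651 + 3048031)*(3*(1172/942)*(-3 + 1172/942) - 4375413) = 7837682*(3*(1172*(1/942))*(-3 + 1172*(1/942)) - 4375413) = 7837682*(3*(586/471)*(-3 + 586/471) - 4375413) = 7837682*(3*(586/471)*(-827/471) - 4375413) = 7837682*(-484622/73947 - 4375413) = 7837682*(-323549149733/73947) = -2535875346977638906/73947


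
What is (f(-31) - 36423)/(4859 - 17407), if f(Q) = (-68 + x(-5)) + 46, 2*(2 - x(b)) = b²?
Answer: 72911/25096 ≈ 2.9053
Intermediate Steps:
x(b) = 2 - b²/2
f(Q) = -65/2 (f(Q) = (-68 + (2 - ½*(-5)²)) + 46 = (-68 + (2 - ½*25)) + 46 = (-68 + (2 - 25/2)) + 46 = (-68 - 21/2) + 46 = -157/2 + 46 = -65/2)
(f(-31) - 36423)/(4859 - 17407) = (-65/2 - 36423)/(4859 - 17407) = -72911/2/(-12548) = -72911/2*(-1/12548) = 72911/25096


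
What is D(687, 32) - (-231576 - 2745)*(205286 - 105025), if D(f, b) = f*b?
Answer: 23493279765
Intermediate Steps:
D(f, b) = b*f
D(687, 32) - (-231576 - 2745)*(205286 - 105025) = 32*687 - (-231576 - 2745)*(205286 - 105025) = 21984 - (-234321)*100261 = 21984 - 1*(-23493257781) = 21984 + 23493257781 = 23493279765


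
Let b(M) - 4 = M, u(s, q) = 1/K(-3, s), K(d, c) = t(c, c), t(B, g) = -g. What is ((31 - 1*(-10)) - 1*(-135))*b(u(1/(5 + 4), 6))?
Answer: -880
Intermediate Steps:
K(d, c) = -c
u(s, q) = -1/s (u(s, q) = 1/(-s) = -1/s)
b(M) = 4 + M
((31 - 1*(-10)) - 1*(-135))*b(u(1/(5 + 4), 6)) = ((31 - 1*(-10)) - 1*(-135))*(4 - 1/(1/(5 + 4))) = ((31 + 10) + 135)*(4 - 1/(1/9)) = (41 + 135)*(4 - 1/1/9) = 176*(4 - 1*9) = 176*(4 - 9) = 176*(-5) = -880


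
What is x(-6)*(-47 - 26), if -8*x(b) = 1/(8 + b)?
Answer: 73/16 ≈ 4.5625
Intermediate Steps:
x(b) = -1/(8*(8 + b))
x(-6)*(-47 - 26) = (-1/(64 + 8*(-6)))*(-47 - 26) = -1/(64 - 48)*(-73) = -1/16*(-73) = 73/16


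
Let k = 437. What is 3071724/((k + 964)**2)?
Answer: 1023908/654267 ≈ 1.5650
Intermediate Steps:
3071724/((k + 964)**2) = 3071724/((437 + 964)**2) = 3071724/(1401**2) = 3071724/1962801 = 3071724*(1/1962801) = 1023908/654267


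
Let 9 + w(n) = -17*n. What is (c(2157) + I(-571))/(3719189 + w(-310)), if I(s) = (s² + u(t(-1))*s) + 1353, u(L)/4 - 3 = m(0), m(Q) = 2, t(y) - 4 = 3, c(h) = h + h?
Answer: 160144/1862225 ≈ 0.085996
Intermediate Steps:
c(h) = 2*h
t(y) = 7 (t(y) = 4 + 3 = 7)
u(L) = 20 (u(L) = 12 + 4*2 = 12 + 8 = 20)
w(n) = -9 - 17*n
I(s) = 1353 + s² + 20*s (I(s) = (s² + 20*s) + 1353 = 1353 + s² + 20*s)
(c(2157) + I(-571))/(3719189 + w(-310)) = (2*2157 + (1353 + (-571)² + 20*(-571)))/(3719189 + (-9 - 17*(-310))) = (4314 + (1353 + 326041 - 11420))/(3719189 + (-9 + 5270)) = (4314 + 315974)/(3719189 + 5261) = 320288/3724450 = 320288*(1/3724450) = 160144/1862225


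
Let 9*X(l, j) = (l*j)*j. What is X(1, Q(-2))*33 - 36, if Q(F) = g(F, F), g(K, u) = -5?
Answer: 167/3 ≈ 55.667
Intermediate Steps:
Q(F) = -5
X(l, j) = l*j²/9 (X(l, j) = ((l*j)*j)/9 = ((j*l)*j)/9 = (l*j²)/9 = l*j²/9)
X(1, Q(-2))*33 - 36 = ((⅑)*1*(-5)²)*33 - 36 = ((⅑)*1*25)*33 - 36 = (25/9)*33 - 36 = 275/3 - 36 = 167/3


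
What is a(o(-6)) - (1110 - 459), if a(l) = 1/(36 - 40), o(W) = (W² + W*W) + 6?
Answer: -2605/4 ≈ -651.25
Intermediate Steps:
o(W) = 6 + 2*W² (o(W) = (W² + W²) + 6 = 2*W² + 6 = 6 + 2*W²)
a(l) = -¼ (a(l) = 1/(-4) = -¼)
a(o(-6)) - (1110 - 459) = -¼ - (1110 - 459) = -¼ - 1*651 = -¼ - 651 = -2605/4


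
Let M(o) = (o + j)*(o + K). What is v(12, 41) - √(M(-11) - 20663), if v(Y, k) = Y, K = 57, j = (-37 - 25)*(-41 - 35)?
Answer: 12 - √195583 ≈ -430.25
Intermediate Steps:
j = 4712 (j = -62*(-76) = 4712)
M(o) = (57 + o)*(4712 + o) (M(o) = (o + 4712)*(o + 57) = (4712 + o)*(57 + o) = (57 + o)*(4712 + o))
v(12, 41) - √(M(-11) - 20663) = 12 - √((268584 + (-11)² + 4769*(-11)) - 20663) = 12 - √((268584 + 121 - 52459) - 20663) = 12 - √(216246 - 20663) = 12 - √195583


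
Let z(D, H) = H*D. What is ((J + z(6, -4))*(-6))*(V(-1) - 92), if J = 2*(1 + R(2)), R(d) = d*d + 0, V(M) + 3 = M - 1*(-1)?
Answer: -7980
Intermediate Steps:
z(D, H) = D*H
V(M) = -2 + M (V(M) = -3 + (M - 1*(-1)) = -3 + (M + 1) = -3 + (1 + M) = -2 + M)
R(d) = d**2 (R(d) = d**2 + 0 = d**2)
J = 10 (J = 2*(1 + 2**2) = 2*(1 + 4) = 2*5 = 10)
((J + z(6, -4))*(-6))*(V(-1) - 92) = ((10 + 6*(-4))*(-6))*((-2 - 1) - 92) = ((10 - 24)*(-6))*(-3 - 92) = -14*(-6)*(-95) = 84*(-95) = -7980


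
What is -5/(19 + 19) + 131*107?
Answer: 532641/38 ≈ 14017.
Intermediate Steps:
-5/(19 + 19) + 131*107 = -5/38 + 14017 = 532641/38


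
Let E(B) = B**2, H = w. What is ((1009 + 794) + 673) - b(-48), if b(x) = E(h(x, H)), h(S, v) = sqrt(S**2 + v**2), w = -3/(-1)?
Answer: 163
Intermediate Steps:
w = 3 (w = -3*(-1) = 3)
H = 3
b(x) = 9 + x**2 (b(x) = (sqrt(x**2 + 3**2))**2 = (sqrt(x**2 + 9))**2 = (sqrt(9 + x**2))**2 = 9 + x**2)
((1009 + 794) + 673) - b(-48) = ((1009 + 794) + 673) - (9 + (-48)**2) = (1803 + 673) - (9 + 2304) = 2476 - 1*2313 = 2476 - 2313 = 163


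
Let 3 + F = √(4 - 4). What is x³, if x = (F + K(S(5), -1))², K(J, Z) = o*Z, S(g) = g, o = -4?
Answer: 1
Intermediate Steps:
K(J, Z) = -4*Z
F = -3 (F = -3 + √(4 - 4) = -3 + √0 = -3 + 0 = -3)
x = 1 (x = (-3 - 4*(-1))² = (-3 + 4)² = 1² = 1)
x³ = 1³ = 1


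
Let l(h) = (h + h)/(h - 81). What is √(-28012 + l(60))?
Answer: 2*I*√343217/7 ≈ 167.39*I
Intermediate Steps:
l(h) = 2*h/(-81 + h) (l(h) = (2*h)/(-81 + h) = 2*h/(-81 + h))
√(-28012 + l(60)) = √(-28012 + 2*60/(-81 + 60)) = √(-28012 + 2*60/(-21)) = √(-28012 + 2*60*(-1/21)) = √(-28012 - 40/7) = √(-196124/7) = 2*I*√343217/7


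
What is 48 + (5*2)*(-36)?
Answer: -312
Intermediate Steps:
48 + (5*2)*(-36) = 48 + 10*(-36) = 48 - 360 = -312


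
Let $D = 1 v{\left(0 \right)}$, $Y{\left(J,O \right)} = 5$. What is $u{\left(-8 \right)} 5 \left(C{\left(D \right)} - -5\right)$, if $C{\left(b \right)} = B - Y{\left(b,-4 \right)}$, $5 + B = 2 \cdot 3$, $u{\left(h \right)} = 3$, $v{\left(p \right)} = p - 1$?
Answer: $15$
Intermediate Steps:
$v{\left(p \right)} = -1 + p$ ($v{\left(p \right)} = p - 1 = -1 + p$)
$B = 1$ ($B = -5 + 2 \cdot 3 = -5 + 6 = 1$)
$D = -1$ ($D = 1 \left(-1 + 0\right) = 1 \left(-1\right) = -1$)
$C{\left(b \right)} = -4$ ($C{\left(b \right)} = 1 - 5 = -4$)
$u{\left(-8 \right)} 5 \left(C{\left(D \right)} - -5\right) = 3 \cdot 5 \left(-4 - -5\right) = 15 \left(-4 + 5\right) = 15 \cdot 1 = 15$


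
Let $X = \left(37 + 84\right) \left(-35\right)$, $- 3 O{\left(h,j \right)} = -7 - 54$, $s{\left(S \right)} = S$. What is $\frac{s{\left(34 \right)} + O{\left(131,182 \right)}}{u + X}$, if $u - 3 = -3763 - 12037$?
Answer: $- \frac{163}{60096} \approx -0.0027123$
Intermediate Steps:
$u = -15797$ ($u = 3 - 15800 = -15797$)
$O{\left(h,j \right)} = \frac{61}{3}$ ($O{\left(h,j \right)} = - \frac{-7 - 54}{3} = \left(- \frac{1}{3}\right) \left(-61\right) = \frac{61}{3}$)
$X = -4235$ ($X = 121 \left(-35\right) = -4235$)
$\frac{s{\left(34 \right)} + O{\left(131,182 \right)}}{u + X} = \frac{34 + \frac{61}{3}}{-15797 - 4235} = \frac{163}{3 \left(-20032\right)} = \frac{163}{3} \left(- \frac{1}{20032}\right) = - \frac{163}{60096}$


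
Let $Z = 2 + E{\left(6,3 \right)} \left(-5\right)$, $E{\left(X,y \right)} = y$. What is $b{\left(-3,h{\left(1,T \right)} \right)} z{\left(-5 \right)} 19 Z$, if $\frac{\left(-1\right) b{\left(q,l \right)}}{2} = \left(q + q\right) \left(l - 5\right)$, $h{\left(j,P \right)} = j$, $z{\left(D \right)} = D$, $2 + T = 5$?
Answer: $-59280$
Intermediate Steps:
$T = 3$ ($T = -2 + 5 = 3$)
$Z = -13$ ($Z = 2 + 3 \left(-5\right) = 2 - 15 = -13$)
$b{\left(q,l \right)} = - 4 q \left(-5 + l\right)$ ($b{\left(q,l \right)} = - 2 \left(q + q\right) \left(l - 5\right) = - 2 \cdot 2 q \left(-5 + l\right) = - 4 q \left(-5 + l\right)$)
$b{\left(-3,h{\left(1,T \right)} \right)} z{\left(-5 \right)} 19 Z = 4 \left(-3\right) \left(5 - 1\right) \left(-5\right) 19 \left(-13\right) = 4 \left(-3\right) 4 \left(-5\right) 19 \left(-13\right) = \left(-48\right) \left(-5\right) 19 \left(-13\right) = 240 \cdot 19 \left(-13\right) = 4560 \left(-13\right) = -59280$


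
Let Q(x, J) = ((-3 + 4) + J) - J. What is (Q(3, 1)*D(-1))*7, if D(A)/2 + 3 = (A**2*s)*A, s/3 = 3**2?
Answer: -420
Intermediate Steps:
s = 27 (s = 3*3**2 = 3*9 = 27)
Q(x, J) = 1 (Q(x, J) = (1 + J) - J = 1)
D(A) = -6 + 54*A**3 (D(A) = -6 + 2*((A**2*27)*A) = -6 + 2*((27*A**2)*A) = -6 + 2*(27*A**3) = -6 + 54*A**3)
(Q(3, 1)*D(-1))*7 = (1*(-6 + 54*(-1)**3))*7 = (1*(-6 + 54*(-1)))*7 = (1*(-6 - 54))*7 = (1*(-60))*7 = -60*7 = -420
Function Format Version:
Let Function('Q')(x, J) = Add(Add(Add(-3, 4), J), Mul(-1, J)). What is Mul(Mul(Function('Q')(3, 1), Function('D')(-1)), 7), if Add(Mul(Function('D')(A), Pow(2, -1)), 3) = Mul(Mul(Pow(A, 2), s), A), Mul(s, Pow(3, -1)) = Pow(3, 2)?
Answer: -420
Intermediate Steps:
s = 27 (s = Mul(3, Pow(3, 2)) = Mul(3, 9) = 27)
Function('Q')(x, J) = 1 (Function('Q')(x, J) = Add(Add(1, J), Mul(-1, J)) = 1)
Function('D')(A) = Add(-6, Mul(54, Pow(A, 3))) (Function('D')(A) = Add(-6, Mul(2, Mul(Mul(Pow(A, 2), 27), A))) = Add(-6, Mul(2, Mul(Mul(27, Pow(A, 2)), A))) = Add(-6, Mul(2, Mul(27, Pow(A, 3)))) = Add(-6, Mul(54, Pow(A, 3))))
Mul(Mul(Function('Q')(3, 1), Function('D')(-1)), 7) = Mul(Mul(1, Add(-6, Mul(54, Pow(-1, 3)))), 7) = Mul(Mul(1, Add(-6, Mul(54, -1))), 7) = Mul(Mul(1, Add(-6, -54)), 7) = Mul(Mul(1, -60), 7) = Mul(-60, 7) = -420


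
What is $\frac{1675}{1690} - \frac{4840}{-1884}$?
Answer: $\frac{566765}{159198} \approx 3.5601$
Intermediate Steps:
$\frac{1675}{1690} - \frac{4840}{-1884} = 1675 \cdot \frac{1}{1690} - - \frac{1210}{471} = \frac{335}{338} + \frac{1210}{471} = \frac{566765}{159198}$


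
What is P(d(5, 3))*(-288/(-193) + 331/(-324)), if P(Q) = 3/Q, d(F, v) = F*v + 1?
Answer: 29429/333504 ≈ 0.088242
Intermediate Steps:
d(F, v) = 1 + F*v
P(d(5, 3))*(-288/(-193) + 331/(-324)) = (3/(1 + 5*3))*(-288/(-193) + 331/(-324)) = (3/(1 + 15))*(-288*(-1/193) + 331*(-1/324)) = (3/16)*(288/193 - 331/324) = (3*(1/16))*(29429/62532) = (3/16)*(29429/62532) = 29429/333504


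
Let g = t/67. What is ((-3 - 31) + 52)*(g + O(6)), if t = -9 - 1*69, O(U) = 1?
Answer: -198/67 ≈ -2.9552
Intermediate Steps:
t = -78 (t = -9 - 69 = -78)
g = -78/67 ≈ -1.1642
((-3 - 31) + 52)*(g + O(6)) = ((-3 - 31) + 52)*(-78/67 + 1) = (-34 + 52)*(-11/67) = 18*(-11/67) = -198/67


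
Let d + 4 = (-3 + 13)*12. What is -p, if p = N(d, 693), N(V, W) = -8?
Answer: 8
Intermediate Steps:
d = 116 (d = -4 + (-3 + 13)*12 = -4 + 10*12 = -4 + 120 = 116)
p = -8
-p = -1*(-8) = 8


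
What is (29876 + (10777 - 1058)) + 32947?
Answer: 72542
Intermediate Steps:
(29876 + (10777 - 1058)) + 32947 = (29876 + 9719) + 32947 = 39595 + 32947 = 72542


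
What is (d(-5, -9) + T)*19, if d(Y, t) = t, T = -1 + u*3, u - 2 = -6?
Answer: -418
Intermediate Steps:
u = -4 (u = 2 - 6 = -4)
T = -13 (T = -1 - 4*3 = -1 - 12 = -13)
(d(-5, -9) + T)*19 = (-9 - 13)*19 = -22*19 = -418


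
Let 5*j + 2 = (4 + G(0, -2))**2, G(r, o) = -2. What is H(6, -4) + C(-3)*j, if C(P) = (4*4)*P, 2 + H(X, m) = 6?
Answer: -76/5 ≈ -15.200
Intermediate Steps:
H(X, m) = 4 (H(X, m) = -2 + 6 = 4)
C(P) = 16*P
j = 2/5 (j = -2/5 + (4 - 2)**2/5 = -2/5 + (1/5)*2**2 = -2/5 + (1/5)*4 = -2/5 + 4/5 = 2/5 ≈ 0.40000)
H(6, -4) + C(-3)*j = 4 + (16*(-3))*(2/5) = 4 - 48*2/5 = 4 - 96/5 = -76/5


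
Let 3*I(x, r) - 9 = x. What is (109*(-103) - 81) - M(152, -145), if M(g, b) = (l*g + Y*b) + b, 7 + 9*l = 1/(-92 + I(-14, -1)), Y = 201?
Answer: 45775918/2529 ≈ 18100.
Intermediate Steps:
I(x, r) = 3 + x/3
l = -1970/2529 (l = -7/9 + 1/(9*(-92 + (3 + (⅓)*(-14)))) = -7/9 + 1/(9*(-92 + (3 - 14/3))) = -7/9 + 1/(9*(-92 - 5/3)) = -7/9 + 1/(9*(-281/3)) = -7/9 + (⅑)*(-3/281) = -7/9 - 1/843 = -1970/2529 ≈ -0.77896)
M(g, b) = 202*b - 1970*g/2529 (M(g, b) = (-1970*g/2529 + 201*b) + b = (201*b - 1970*g/2529) + b = 202*b - 1970*g/2529)
(109*(-103) - 81) - M(152, -145) = (109*(-103) - 81) - (202*(-145) - 1970/2529*152) = (-11227 - 81) - (-29290 - 299440/2529) = -11308 - 1*(-74373850/2529) = -11308 + 74373850/2529 = 45775918/2529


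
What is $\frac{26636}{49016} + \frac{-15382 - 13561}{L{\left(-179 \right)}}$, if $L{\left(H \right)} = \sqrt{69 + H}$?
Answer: $\frac{6659}{12254} + \frac{28943 i \sqrt{110}}{110} \approx 0.54341 + 2759.6 i$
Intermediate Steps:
$\frac{26636}{49016} + \frac{-15382 - 13561}{L{\left(-179 \right)}} = \frac{26636}{49016} + \frac{-15382 - 13561}{\sqrt{69 - 179}} = 26636 \cdot \frac{1}{49016} - \frac{28943}{\sqrt{-110}} = \frac{6659}{12254} - \frac{28943}{i \sqrt{110}} = \frac{6659}{12254} - 28943 \left(- \frac{i \sqrt{110}}{110}\right) = \frac{6659}{12254} + \frac{28943 i \sqrt{110}}{110}$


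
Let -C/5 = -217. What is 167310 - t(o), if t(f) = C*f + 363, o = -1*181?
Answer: 363332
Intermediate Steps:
C = 1085 (C = -5*(-217) = 1085)
o = -181
t(f) = 363 + 1085*f (t(f) = 1085*f + 363 = 363 + 1085*f)
167310 - t(o) = 167310 - (363 + 1085*(-181)) = 167310 - (363 - 196385) = 167310 - 1*(-196022) = 167310 + 196022 = 363332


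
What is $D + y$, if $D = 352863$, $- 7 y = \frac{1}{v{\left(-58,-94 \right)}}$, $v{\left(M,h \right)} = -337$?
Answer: $\frac{832403818}{2359} \approx 3.5286 \cdot 10^{5}$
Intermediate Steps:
$y = \frac{1}{2359}$ ($y = - \frac{1}{7 \left(-337\right)} = \left(- \frac{1}{7}\right) \left(- \frac{1}{337}\right) = \frac{1}{2359} \approx 0.00042391$)
$D + y = 352863 + \frac{1}{2359} = \frac{832403818}{2359}$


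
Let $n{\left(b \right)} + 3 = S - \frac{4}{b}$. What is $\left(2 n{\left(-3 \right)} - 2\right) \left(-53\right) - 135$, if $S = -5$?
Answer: $\frac{2033}{3} \approx 677.67$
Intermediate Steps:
$n{\left(b \right)} = -8 - \frac{4}{b}$ ($n{\left(b \right)} = -3 - \left(5 + \frac{4}{b}\right) = -8 - \frac{4}{b}$)
$\left(2 n{\left(-3 \right)} - 2\right) \left(-53\right) - 135 = \left(2 \left(-8 - \frac{4}{-3}\right) - 2\right) \left(-53\right) - 135 = \left(2 \left(-8 - - \frac{4}{3}\right) - 2\right) \left(-53\right) - 135 = \left(2 \left(-8 + \frac{4}{3}\right) - 2\right) \left(-53\right) - 135 = \left(2 \left(- \frac{20}{3}\right) - 2\right) \left(-53\right) - 135 = \left(- \frac{40}{3} - 2\right) \left(-53\right) - 135 = \left(- \frac{46}{3}\right) \left(-53\right) - 135 = \frac{2438}{3} - 135 = \frac{2033}{3}$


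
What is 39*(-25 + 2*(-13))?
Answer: -1989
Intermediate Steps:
39*(-25 + 2*(-13)) = 39*(-25 - 26) = 39*(-51) = -1989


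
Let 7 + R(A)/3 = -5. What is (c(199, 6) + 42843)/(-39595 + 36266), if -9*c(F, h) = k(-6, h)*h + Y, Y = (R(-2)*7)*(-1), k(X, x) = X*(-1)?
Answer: -42811/3329 ≈ -12.860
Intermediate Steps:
k(X, x) = -X
R(A) = -36 (R(A) = -21 + 3*(-5) = -21 - 15 = -36)
Y = 252 (Y = -36*7*(-1) = -252*(-1) = 252)
c(F, h) = -28 - 2*h/3 (c(F, h) = -((-1*(-6))*h + 252)/9 = -(6*h + 252)/9 = -(252 + 6*h)/9 = -28 - 2*h/3)
(c(199, 6) + 42843)/(-39595 + 36266) = ((-28 - ⅔*6) + 42843)/(-39595 + 36266) = ((-28 - 4) + 42843)/(-3329) = (-32 + 42843)*(-1/3329) = 42811*(-1/3329) = -42811/3329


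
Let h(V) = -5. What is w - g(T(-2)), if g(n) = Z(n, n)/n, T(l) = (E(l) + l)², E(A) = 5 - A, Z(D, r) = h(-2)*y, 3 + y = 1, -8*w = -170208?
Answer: 106378/5 ≈ 21276.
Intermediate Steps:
w = 21276 (w = -⅛*(-170208) = 21276)
y = -2 (y = -3 + 1 = -2)
Z(D, r) = 10 (Z(D, r) = -5*(-2) = 10)
T(l) = 25 (T(l) = ((5 - l) + l)² = 5² = 25)
g(n) = 10/n
w - g(T(-2)) = 21276 - 10/25 = 21276 - 1*⅖ = 21276 - ⅖ = 106378/5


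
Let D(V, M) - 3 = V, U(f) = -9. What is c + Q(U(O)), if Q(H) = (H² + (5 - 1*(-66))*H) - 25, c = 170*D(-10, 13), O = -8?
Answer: -1773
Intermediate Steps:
D(V, M) = 3 + V
c = -1190 (c = 170*(3 - 10) = 170*(-7) = -1190)
Q(H) = -25 + H² + 71*H (Q(H) = (H² + (5 + 66)*H) - 25 = (H² + 71*H) - 25 = -25 + H² + 71*H)
c + Q(U(O)) = -1190 + (-25 + (-9)² + 71*(-9)) = -1190 + (-25 + 81 - 639) = -1190 - 583 = -1773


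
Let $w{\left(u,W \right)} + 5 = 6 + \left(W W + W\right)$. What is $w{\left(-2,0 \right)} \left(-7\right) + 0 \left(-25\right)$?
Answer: $-7$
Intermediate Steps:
$w{\left(u,W \right)} = 1 + W + W^{2}$ ($w{\left(u,W \right)} = -5 + \left(6 + \left(W W + W\right)\right) = -5 + \left(6 + \left(W^{2} + W\right)\right) = -5 + \left(6 + \left(W + W^{2}\right)\right) = -5 + \left(6 + W + W^{2}\right) = 1 + W + W^{2}$)
$w{\left(-2,0 \right)} \left(-7\right) + 0 \left(-25\right) = \left(1 + 0 + 0^{2}\right) \left(-7\right) + 0 \left(-25\right) = \left(1 + 0 + 0\right) \left(-7\right) + 0 = 1 \left(-7\right) + 0 = -7 + 0 = -7$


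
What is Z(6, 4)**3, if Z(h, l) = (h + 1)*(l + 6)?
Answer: 343000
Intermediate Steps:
Z(h, l) = (1 + h)*(6 + l)
Z(6, 4)**3 = (6 + 4 + 6*6 + 6*4)**3 = (6 + 4 + 36 + 24)**3 = 70**3 = 343000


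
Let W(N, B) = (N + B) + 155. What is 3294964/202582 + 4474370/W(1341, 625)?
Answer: 456707720992/214838211 ≈ 2125.8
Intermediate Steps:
W(N, B) = 155 + B + N (W(N, B) = (B + N) + 155 = 155 + B + N)
3294964/202582 + 4474370/W(1341, 625) = 3294964/202582 + 4474370/(155 + 625 + 1341) = 3294964*(1/202582) + 4474370/2121 = 1647482/101291 + 4474370*(1/2121) = 1647482/101291 + 4474370/2121 = 456707720992/214838211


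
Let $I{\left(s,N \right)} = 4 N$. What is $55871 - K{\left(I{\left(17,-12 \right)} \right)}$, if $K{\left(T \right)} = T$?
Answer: $55919$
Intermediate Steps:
$55871 - K{\left(I{\left(17,-12 \right)} \right)} = 55871 - 4 \left(-12\right) = 55871 - -48 = 55871 + 48 = 55919$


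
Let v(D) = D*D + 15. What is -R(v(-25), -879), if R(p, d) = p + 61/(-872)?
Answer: -558019/872 ≈ -639.93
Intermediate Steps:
v(D) = 15 + D² (v(D) = D² + 15 = 15 + D²)
R(p, d) = -61/872 + p (R(p, d) = p + 61*(-1/872) = p - 61/872 = -61/872 + p)
-R(v(-25), -879) = -(-61/872 + (15 + (-25)²)) = -(-61/872 + (15 + 625)) = -(-61/872 + 640) = -1*558019/872 = -558019/872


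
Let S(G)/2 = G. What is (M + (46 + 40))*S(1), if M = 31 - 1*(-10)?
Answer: 254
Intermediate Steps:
S(G) = 2*G
M = 41 (M = 31 + 10 = 41)
(M + (46 + 40))*S(1) = (41 + (46 + 40))*(2*1) = (41 + 86)*2 = 127*2 = 254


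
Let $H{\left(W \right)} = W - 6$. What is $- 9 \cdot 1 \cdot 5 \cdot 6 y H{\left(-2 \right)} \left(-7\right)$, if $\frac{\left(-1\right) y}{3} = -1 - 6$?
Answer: $-317520$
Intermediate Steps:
$y = 21$ ($y = - 3 \left(-1 - 6\right) = \left(-3\right) \left(-7\right) = 21$)
$H{\left(W \right)} = -6 + W$ ($H{\left(W \right)} = W - 6 = -6 + W$)
$- 9 \cdot 1 \cdot 5 \cdot 6 y H{\left(-2 \right)} \left(-7\right) = - 9 \cdot 1 \cdot 5 \cdot 6 \cdot 21 \left(-6 - 2\right) \left(-7\right) = - 9 \cdot 5 \cdot 126 \left(-8\right) \left(-7\right) = - 9 \cdot 5 \left(-1008\right) \left(-7\right) = \left(-9\right) \left(-5040\right) \left(-7\right) = 45360 \left(-7\right) = -317520$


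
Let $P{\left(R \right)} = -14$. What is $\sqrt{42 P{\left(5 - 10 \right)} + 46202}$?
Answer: $\sqrt{45614} \approx 213.57$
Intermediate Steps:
$\sqrt{42 P{\left(5 - 10 \right)} + 46202} = \sqrt{42 \left(-14\right) + 46202} = \sqrt{-588 + 46202} = \sqrt{45614}$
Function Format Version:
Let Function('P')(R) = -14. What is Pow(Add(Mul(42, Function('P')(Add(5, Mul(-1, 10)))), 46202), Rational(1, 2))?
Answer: Pow(45614, Rational(1, 2)) ≈ 213.57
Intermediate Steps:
Pow(Add(Mul(42, Function('P')(Add(5, Mul(-1, 10)))), 46202), Rational(1, 2)) = Pow(Add(Mul(42, -14), 46202), Rational(1, 2)) = Pow(Add(-588, 46202), Rational(1, 2)) = Pow(45614, Rational(1, 2))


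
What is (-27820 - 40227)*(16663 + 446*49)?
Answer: -2620966299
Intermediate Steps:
(-27820 - 40227)*(16663 + 446*49) = -68047*(16663 + 21854) = -68047*38517 = -2620966299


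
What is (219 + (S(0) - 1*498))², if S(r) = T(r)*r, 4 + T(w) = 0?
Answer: 77841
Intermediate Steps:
T(w) = -4 (T(w) = -4 + 0 = -4)
S(r) = -4*r
(219 + (S(0) - 1*498))² = (219 + (-4*0 - 1*498))² = (219 + (0 - 498))² = (219 - 498)² = (-279)² = 77841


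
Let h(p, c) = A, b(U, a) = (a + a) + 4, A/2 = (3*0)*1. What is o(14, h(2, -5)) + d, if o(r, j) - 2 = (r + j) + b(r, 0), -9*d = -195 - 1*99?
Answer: 158/3 ≈ 52.667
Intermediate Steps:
A = 0 (A = 2*((3*0)*1) = 2*(0*1) = 2*0 = 0)
b(U, a) = 4 + 2*a (b(U, a) = 2*a + 4 = 4 + 2*a)
h(p, c) = 0
d = 98/3 (d = -(-195 - 1*99)/9 = -(-195 - 99)/9 = -1/9*(-294) = 98/3 ≈ 32.667)
o(r, j) = 6 + j + r (o(r, j) = 2 + ((r + j) + (4 + 2*0)) = 2 + ((j + r) + (4 + 0)) = 2 + ((j + r) + 4) = 2 + (4 + j + r) = 6 + j + r)
o(14, h(2, -5)) + d = (6 + 0 + 14) + 98/3 = 20 + 98/3 = 158/3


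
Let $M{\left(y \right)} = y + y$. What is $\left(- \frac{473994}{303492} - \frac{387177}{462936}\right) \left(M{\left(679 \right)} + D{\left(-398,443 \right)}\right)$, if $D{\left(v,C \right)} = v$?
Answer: $- \frac{1123113361560}{487838099} \approx -2302.2$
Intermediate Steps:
$M{\left(y \right)} = 2 y$
$\left(- \frac{473994}{303492} - \frac{387177}{462936}\right) \left(M{\left(679 \right)} + D{\left(-398,443 \right)}\right) = \left(- \frac{473994}{303492} - \frac{387177}{462936}\right) \left(2 \cdot 679 - 398\right) = \left(\left(-473994\right) \frac{1}{303492} - \frac{129059}{154312}\right) \left(1358 - 398\right) = \left(- \frac{78999}{50582} - \frac{129059}{154312}\right) 960 = \left(- \frac{9359278013}{3902704792}\right) 960 = - \frac{1123113361560}{487838099}$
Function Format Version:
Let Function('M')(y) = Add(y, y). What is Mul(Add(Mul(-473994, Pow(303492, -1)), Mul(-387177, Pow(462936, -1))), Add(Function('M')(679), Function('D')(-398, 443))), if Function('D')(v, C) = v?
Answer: Rational(-1123113361560, 487838099) ≈ -2302.2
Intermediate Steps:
Function('M')(y) = Mul(2, y)
Mul(Add(Mul(-473994, Pow(303492, -1)), Mul(-387177, Pow(462936, -1))), Add(Function('M')(679), Function('D')(-398, 443))) = Mul(Add(Mul(-473994, Pow(303492, -1)), Mul(-387177, Pow(462936, -1))), Add(Mul(2, 679), -398)) = Mul(Add(Mul(-473994, Rational(1, 303492)), Mul(-387177, Rational(1, 462936))), Add(1358, -398)) = Mul(Add(Rational(-78999, 50582), Rational(-129059, 154312)), 960) = Mul(Rational(-9359278013, 3902704792), 960) = Rational(-1123113361560, 487838099)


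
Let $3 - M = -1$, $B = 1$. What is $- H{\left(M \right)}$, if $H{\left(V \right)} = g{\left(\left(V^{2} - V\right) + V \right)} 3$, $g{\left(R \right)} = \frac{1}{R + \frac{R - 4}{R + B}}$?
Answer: $- \frac{51}{284} \approx -0.17958$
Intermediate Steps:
$M = 4$ ($M = 3 - -1 = 3 + 1 = 4$)
$g{\left(R \right)} = \frac{1}{R + \frac{-4 + R}{1 + R}}$ ($g{\left(R \right)} = \frac{1}{R + \frac{R - 4}{R + 1}} = \frac{1}{R + \frac{-4 + R}{1 + R}}$)
$H{\left(V \right)} = \frac{3 \left(1 + V^{2}\right)}{-4 + V^{4} + 2 V^{2}}$ ($H{\left(V \right)} = \frac{1 + \left(\left(V^{2} - V\right) + V\right)}{-4 + \left(\left(V^{2} - V\right) + V\right)^{2} + 2 \left(\left(V^{2} - V\right) + V\right)} 3 = \frac{1 + V^{2}}{-4 + \left(V^{2}\right)^{2} + 2 V^{2}} \cdot 3 = \frac{1 + V^{2}}{-4 + V^{4} + 2 V^{2}} \cdot 3 = \frac{3 \left(1 + V^{2}\right)}{-4 + V^{4} + 2 V^{2}}$)
$- H{\left(M \right)} = - \frac{3 \left(1 + 4^{2}\right)}{-4 + 4^{4} + 2 \cdot 4^{2}} = - \frac{3 \left(1 + 16\right)}{-4 + 256 + 2 \cdot 16} = - \frac{3 \cdot 17}{-4 + 256 + 32} = - \frac{3 \cdot 17}{284} = \left(-1\right) \frac{51}{284} = - \frac{51}{284}$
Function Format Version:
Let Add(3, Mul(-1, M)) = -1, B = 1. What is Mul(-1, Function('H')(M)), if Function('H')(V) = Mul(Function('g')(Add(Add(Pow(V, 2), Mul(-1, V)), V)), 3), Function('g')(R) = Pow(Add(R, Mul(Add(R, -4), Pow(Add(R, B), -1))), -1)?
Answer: Rational(-51, 284) ≈ -0.17958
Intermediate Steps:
M = 4 (M = Add(3, Mul(-1, -1)) = Add(3, 1) = 4)
Function('g')(R) = Pow(Add(R, Mul(Pow(Add(1, R), -1), Add(-4, R))), -1) (Function('g')(R) = Pow(Add(R, Mul(Add(R, -4), Pow(Add(R, 1), -1))), -1) = Pow(Add(R, Mul(Add(-4, R), Pow(Add(1, R), -1))), -1) = Pow(Add(R, Mul(Pow(Add(1, R), -1), Add(-4, R))), -1))
Function('H')(V) = Mul(3, Pow(Add(-4, Pow(V, 4), Mul(2, Pow(V, 2))), -1), Add(1, Pow(V, 2))) (Function('H')(V) = Mul(Mul(Pow(Add(-4, Pow(Add(Add(Pow(V, 2), Mul(-1, V)), V), 2), Mul(2, Add(Add(Pow(V, 2), Mul(-1, V)), V))), -1), Add(1, Add(Add(Pow(V, 2), Mul(-1, V)), V))), 3) = Mul(Mul(Pow(Add(-4, Pow(Pow(V, 2), 2), Mul(2, Pow(V, 2))), -1), Add(1, Pow(V, 2))), 3) = Mul(Mul(Pow(Add(-4, Pow(V, 4), Mul(2, Pow(V, 2))), -1), Add(1, Pow(V, 2))), 3) = Mul(3, Pow(Add(-4, Pow(V, 4), Mul(2, Pow(V, 2))), -1), Add(1, Pow(V, 2))))
Mul(-1, Function('H')(M)) = Mul(-1, Mul(3, Pow(Add(-4, Pow(4, 4), Mul(2, Pow(4, 2))), -1), Add(1, Pow(4, 2)))) = Mul(-1, Mul(3, Pow(Add(-4, 256, Mul(2, 16)), -1), Add(1, 16))) = Mul(-1, Mul(3, Pow(Add(-4, 256, 32), -1), 17)) = Mul(-1, Mul(3, Pow(284, -1), 17)) = Mul(-1, Mul(3, Rational(1, 284), 17)) = Mul(-1, Rational(51, 284)) = Rational(-51, 284)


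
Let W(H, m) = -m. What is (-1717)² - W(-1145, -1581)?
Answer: 2946508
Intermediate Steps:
(-1717)² - W(-1145, -1581) = (-1717)² - (-1)*(-1581) = 2948089 - 1*1581 = 2948089 - 1581 = 2946508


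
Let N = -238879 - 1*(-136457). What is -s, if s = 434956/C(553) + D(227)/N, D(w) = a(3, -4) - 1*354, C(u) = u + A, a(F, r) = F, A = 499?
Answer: -11137358171/26936986 ≈ -413.46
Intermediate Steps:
C(u) = 499 + u (C(u) = u + 499 = 499 + u)
D(w) = -351 (D(w) = 3 - 1*354 = 3 - 354 = -351)
N = -102422 (N = -238879 + 136457 = -102422)
s = 11137358171/26936986 (s = 434956/(499 + 553) - 351/(-102422) = 434956/1052 - 351*(-1/102422) = 434956*(1/1052) + 351/102422 = 108739/263 + 351/102422 = 11137358171/26936986 ≈ 413.46)
-s = -1*11137358171/26936986 = -11137358171/26936986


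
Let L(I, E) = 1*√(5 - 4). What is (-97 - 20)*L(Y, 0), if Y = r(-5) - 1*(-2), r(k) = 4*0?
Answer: -117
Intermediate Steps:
r(k) = 0
Y = 2 (Y = 0 - 1*(-2) = 0 + 2 = 2)
L(I, E) = 1 (L(I, E) = 1*√1 = 1*1 = 1)
(-97 - 20)*L(Y, 0) = (-97 - 20)*1 = -117*1 = -117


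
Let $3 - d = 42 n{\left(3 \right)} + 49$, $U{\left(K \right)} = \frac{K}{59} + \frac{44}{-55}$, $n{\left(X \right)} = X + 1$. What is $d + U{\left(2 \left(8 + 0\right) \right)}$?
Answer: $- \frac{63286}{295} \approx -214.53$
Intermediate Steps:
$n{\left(X \right)} = 1 + X$
$U{\left(K \right)} = - \frac{4}{5} + \frac{K}{59}$ ($U{\left(K \right)} = K \frac{1}{59} + 44 \left(- \frac{1}{55}\right) = \frac{K}{59} - \frac{4}{5} = - \frac{4}{5} + \frac{K}{59}$)
$d = -214$ ($d = 3 - \left(42 \left(1 + 3\right) + 49\right) = 3 - \left(42 \cdot 4 + 49\right) = 3 - \left(168 + 49\right) = 3 - 217 = -214$)
$d + U{\left(2 \left(8 + 0\right) \right)} = -214 - \left(\frac{4}{5} - \frac{2 \left(8 + 0\right)}{59}\right) = -214 - \left(\frac{4}{5} - \frac{2 \cdot 8}{59}\right) = -214 + \left(- \frac{4}{5} + \frac{1}{59} \cdot 16\right) = -214 + \left(- \frac{4}{5} + \frac{16}{59}\right) = -214 - \frac{156}{295} = - \frac{63286}{295}$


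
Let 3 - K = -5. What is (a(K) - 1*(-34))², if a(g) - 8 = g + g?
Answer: 3364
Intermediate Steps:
K = 8 (K = 3 - 1*(-5) = 3 + 5 = 8)
a(g) = 8 + 2*g (a(g) = 8 + (g + g) = 8 + 2*g)
(a(K) - 1*(-34))² = ((8 + 2*8) - 1*(-34))² = ((8 + 16) + 34)² = (24 + 34)² = 58² = 3364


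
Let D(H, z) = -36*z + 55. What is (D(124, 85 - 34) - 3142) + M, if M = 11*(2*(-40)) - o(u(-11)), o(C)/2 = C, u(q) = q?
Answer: -5781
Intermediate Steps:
o(C) = 2*C
D(H, z) = 55 - 36*z
M = -858 (M = 11*(2*(-40)) - 2*(-11) = 11*(-80) - 1*(-22) = -880 + 22 = -858)
(D(124, 85 - 34) - 3142) + M = ((55 - 36*(85 - 34)) - 3142) - 858 = ((55 - 36*51) - 3142) - 858 = ((55 - 1836) - 3142) - 858 = (-1781 - 3142) - 858 = -4923 - 858 = -5781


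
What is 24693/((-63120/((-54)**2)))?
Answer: -6000399/5260 ≈ -1140.8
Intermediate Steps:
24693/((-63120/((-54)**2))) = 24693/((-63120/2916)) = 24693/((-63120*1/2916)) = 24693/(-5260/243) = 24693*(-243/5260) = -6000399/5260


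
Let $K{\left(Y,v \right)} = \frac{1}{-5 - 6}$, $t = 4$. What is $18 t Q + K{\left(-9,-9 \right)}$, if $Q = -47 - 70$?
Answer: $- \frac{92665}{11} \approx -8424.1$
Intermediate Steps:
$K{\left(Y,v \right)} = - \frac{1}{11}$ ($K{\left(Y,v \right)} = \frac{1}{-11} = - \frac{1}{11}$)
$Q = -117$
$18 t Q + K{\left(-9,-9 \right)} = 18 \cdot 4 \left(-117\right) - \frac{1}{11} = 72 \left(-117\right) - \frac{1}{11} = -8424 - \frac{1}{11} = - \frac{92665}{11}$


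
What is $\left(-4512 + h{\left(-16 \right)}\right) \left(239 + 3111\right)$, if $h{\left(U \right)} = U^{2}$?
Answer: $-14257600$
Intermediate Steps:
$\left(-4512 + h{\left(-16 \right)}\right) \left(239 + 3111\right) = \left(-4512 + \left(-16\right)^{2}\right) \left(239 + 3111\right) = \left(-4512 + 256\right) 3350 = \left(-4256\right) 3350 = -14257600$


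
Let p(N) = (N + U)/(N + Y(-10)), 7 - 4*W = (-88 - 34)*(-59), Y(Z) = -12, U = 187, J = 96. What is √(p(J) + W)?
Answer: I*√791322/21 ≈ 42.36*I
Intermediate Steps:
W = -7191/4 (W = 7/4 - (-88 - 34)*(-59)/4 = 7/4 - (-61)*(-59)/2 = 7/4 - ¼*7198 = 7/4 - 3599/2 = -7191/4 ≈ -1797.8)
p(N) = (187 + N)/(-12 + N) (p(N) = (N + 187)/(N - 12) = (187 + N)/(-12 + N))
√(p(J) + W) = √((187 + 96)/(-12 + 96) - 7191/4) = √(283/84 - 7191/4) = √(-37682/21) = I*√791322/21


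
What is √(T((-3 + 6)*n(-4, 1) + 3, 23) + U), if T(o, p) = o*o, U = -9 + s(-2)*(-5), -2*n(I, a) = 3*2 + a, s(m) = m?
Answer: √229/2 ≈ 7.5664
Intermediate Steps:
n(I, a) = -3 - a/2 (n(I, a) = -(3*2 + a)/2 = -(6 + a)/2 = -3 - a/2)
U = 1 (U = -9 - 2*(-5) = -9 + 10 = 1)
T(o, p) = o²
√(T((-3 + 6)*n(-4, 1) + 3, 23) + U) = √(((-3 + 6)*(-3 - ½*1) + 3)² + 1) = √((3*(-3 - ½) + 3)² + 1) = √((3*(-7/2) + 3)² + 1) = √((-21/2 + 3)² + 1) = √((-15/2)² + 1) = √(225/4 + 1) = √(229/4) = √229/2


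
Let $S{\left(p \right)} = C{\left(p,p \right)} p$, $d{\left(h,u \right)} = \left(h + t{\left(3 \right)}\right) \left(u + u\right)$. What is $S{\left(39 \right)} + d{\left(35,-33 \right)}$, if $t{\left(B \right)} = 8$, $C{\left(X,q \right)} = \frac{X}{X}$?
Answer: $-2799$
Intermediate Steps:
$C{\left(X,q \right)} = 1$
$d{\left(h,u \right)} = 2 u \left(8 + h\right)$ ($d{\left(h,u \right)} = \left(h + 8\right) \left(u + u\right) = \left(8 + h\right) 2 u = 2 u \left(8 + h\right)$)
$S{\left(p \right)} = p$ ($S{\left(p \right)} = 1 p = p$)
$S{\left(39 \right)} + d{\left(35,-33 \right)} = 39 + 2 \left(-33\right) \left(8 + 35\right) = 39 + 2 \left(-33\right) 43 = 39 - 2838 = -2799$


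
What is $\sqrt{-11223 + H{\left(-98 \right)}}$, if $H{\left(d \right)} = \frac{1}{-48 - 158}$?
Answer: $\frac{i \sqrt{476259434}}{206} \approx 105.94 i$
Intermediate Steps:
$H{\left(d \right)} = - \frac{1}{206}$ ($H{\left(d \right)} = \frac{1}{-206} = - \frac{1}{206}$)
$\sqrt{-11223 + H{\left(-98 \right)}} = \sqrt{-11223 - \frac{1}{206}} = \sqrt{- \frac{2311939}{206}} = \frac{i \sqrt{476259434}}{206}$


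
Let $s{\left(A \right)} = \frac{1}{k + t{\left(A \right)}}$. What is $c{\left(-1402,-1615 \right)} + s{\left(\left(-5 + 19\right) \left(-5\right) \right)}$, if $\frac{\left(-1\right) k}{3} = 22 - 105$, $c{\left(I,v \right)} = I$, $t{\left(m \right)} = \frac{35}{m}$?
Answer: $- \frac{696792}{497} \approx -1402.0$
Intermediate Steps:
$k = 249$ ($k = - 3 \left(22 - 105\right) = \left(-3\right) \left(-83\right) = 249$)
$s{\left(A \right)} = \frac{1}{249 + \frac{35}{A}}$
$c{\left(-1402,-1615 \right)} + s{\left(\left(-5 + 19\right) \left(-5\right) \right)} = -1402 + \frac{\left(-5 + 19\right) \left(-5\right)}{35 + 249 \left(-5 + 19\right) \left(-5\right)} = -1402 + \frac{14 \left(-5\right)}{35 + 249 \cdot 14 \left(-5\right)} = -1402 - \frac{70}{35 + 249 \left(-70\right)} = -1402 - \frac{70}{35 - 17430} = -1402 - \frac{70}{-17395} = -1402 - - \frac{2}{497} = -1402 + \frac{2}{497} = - \frac{696792}{497}$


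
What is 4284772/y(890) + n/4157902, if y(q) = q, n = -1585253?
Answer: 100080062883/20789510 ≈ 4814.0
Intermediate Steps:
4284772/y(890) + n/4157902 = 4284772/890 - 1585253/4157902 = 4284772*(1/890) - 1585253*1/4157902 = 2142386/445 - 1585253/4157902 = 100080062883/20789510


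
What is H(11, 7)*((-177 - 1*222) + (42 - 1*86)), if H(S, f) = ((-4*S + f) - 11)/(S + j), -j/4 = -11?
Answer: 21264/55 ≈ 386.62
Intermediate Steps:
j = 44 (j = -4*(-11) = 44)
H(S, f) = (-11 + f - 4*S)/(44 + S) (H(S, f) = ((-4*S + f) - 11)/(S + 44) = ((f - 4*S) - 11)/(44 + S) = (-11 + f - 4*S)/(44 + S))
H(11, 7)*((-177 - 1*222) + (42 - 1*86)) = ((-11 + 7 - 4*11)/(44 + 11))*((-177 - 1*222) + (42 - 1*86)) = ((-11 + 7 - 44)/55)*((-177 - 222) + (42 - 86)) = ((1/55)*(-48))*(-399 - 44) = -48/55*(-443) = 21264/55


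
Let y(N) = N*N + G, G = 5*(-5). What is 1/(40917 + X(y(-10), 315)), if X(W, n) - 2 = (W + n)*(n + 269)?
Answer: 1/268679 ≈ 3.7219e-6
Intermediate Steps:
G = -25
y(N) = -25 + N² (y(N) = N*N - 25 = N² - 25 = -25 + N²)
X(W, n) = 2 + (269 + n)*(W + n) (X(W, n) = 2 + (W + n)*(n + 269) = 2 + (W + n)*(269 + n) = 2 + (269 + n)*(W + n))
1/(40917 + X(y(-10), 315)) = 1/(40917 + (2 + 315² + 269*(-25 + (-10)²) + 269*315 + (-25 + (-10)²)*315)) = 1/(40917 + (2 + 99225 + 269*(-25 + 100) + 84735 + (-25 + 100)*315)) = 1/(40917 + (2 + 99225 + 269*75 + 84735 + 75*315)) = 1/(40917 + (2 + 99225 + 20175 + 84735 + 23625)) = 1/(40917 + 227762) = 1/268679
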